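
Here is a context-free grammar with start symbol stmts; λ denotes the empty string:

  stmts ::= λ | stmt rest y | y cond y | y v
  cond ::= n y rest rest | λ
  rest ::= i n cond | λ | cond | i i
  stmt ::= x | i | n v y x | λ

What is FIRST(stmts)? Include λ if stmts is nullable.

stmts ::= λ contributes λ.
From stmts ::= stmt rest y: stmt, rest nullable, take FIRST(stmt) ∪ FIRST(rest) ∪ {y} = { i, n, x, y }.
stmts ::= y cond y contributes {y}.
stmts ::= y v contributes {y}.
Union: FIRST(stmts) = { i, n, x, y, λ }.

{ i, n, x, y, λ }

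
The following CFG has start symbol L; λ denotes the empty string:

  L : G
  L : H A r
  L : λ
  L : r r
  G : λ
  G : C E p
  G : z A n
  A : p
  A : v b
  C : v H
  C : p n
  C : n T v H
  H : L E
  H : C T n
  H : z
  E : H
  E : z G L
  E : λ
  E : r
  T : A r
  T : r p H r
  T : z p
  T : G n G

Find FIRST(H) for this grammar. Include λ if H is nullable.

From H : L E: L, E nullable, take FIRST(L) ∪ FIRST(E) = { n, p, r, v, z }; also λ since the whole RHS is nullable.
From H : C T n: add FIRST(C) = { n, p, v }.
H : z contributes {z}.
Union: FIRST(H) = { n, p, r, v, z, λ }.

{ n, p, r, v, z, λ }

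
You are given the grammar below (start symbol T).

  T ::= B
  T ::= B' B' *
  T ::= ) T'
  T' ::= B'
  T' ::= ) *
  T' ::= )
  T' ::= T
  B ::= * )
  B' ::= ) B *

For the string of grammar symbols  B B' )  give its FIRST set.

{ * }

Add FIRST(B) = { * }; B is not nullable, stop.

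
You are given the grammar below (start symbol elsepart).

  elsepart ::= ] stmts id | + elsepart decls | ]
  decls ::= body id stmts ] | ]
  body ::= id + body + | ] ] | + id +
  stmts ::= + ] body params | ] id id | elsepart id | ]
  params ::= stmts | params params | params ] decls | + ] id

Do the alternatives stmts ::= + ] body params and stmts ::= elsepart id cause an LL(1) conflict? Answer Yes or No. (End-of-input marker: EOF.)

FIRST(+ ] body params) = { + } and FIRST(elsepart id) = { +, ] }.
Both contain +, so the two alternatives are not disjoint — LL(1) conflict.

Yes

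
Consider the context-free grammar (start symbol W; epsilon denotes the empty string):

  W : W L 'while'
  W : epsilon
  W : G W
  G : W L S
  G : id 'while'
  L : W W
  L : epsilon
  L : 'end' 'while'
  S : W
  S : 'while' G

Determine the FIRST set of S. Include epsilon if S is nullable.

{ 'end', 'while', id, epsilon }

From S : W: add FIRST(W) = { 'end', 'while', id, epsilon } (including epsilon since W is nullable).
S : 'while' G contributes {'while'}.
Union: FIRST(S) = { 'end', 'while', id, epsilon }.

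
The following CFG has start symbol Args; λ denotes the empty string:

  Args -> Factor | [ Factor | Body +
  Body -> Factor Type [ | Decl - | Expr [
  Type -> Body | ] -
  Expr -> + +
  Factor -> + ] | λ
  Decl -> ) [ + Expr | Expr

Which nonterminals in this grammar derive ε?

{ Args, Factor }

Directly nullable (have an λ-production): Factor.
Args -> Factor with every symbol nullable, so Args is nullable.
No other nonterminal has a production whose RHS symbols are all nullable.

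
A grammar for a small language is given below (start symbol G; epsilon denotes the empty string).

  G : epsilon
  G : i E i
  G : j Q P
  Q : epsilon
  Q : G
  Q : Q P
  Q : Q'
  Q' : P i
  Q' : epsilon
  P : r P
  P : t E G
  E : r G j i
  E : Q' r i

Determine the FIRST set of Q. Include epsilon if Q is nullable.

Q : epsilon contributes epsilon.
From Q : G: add FIRST(G) = { i, j, epsilon } (including epsilon since G is nullable).
From Q : Q P: Q nullable, take FIRST(Q) ∪ FIRST(P) = { i, j, r, t }.
From Q : Q': add FIRST(Q') = { r, t, epsilon } (including epsilon since Q' is nullable).
Union: FIRST(Q) = { i, j, r, t, epsilon }.

{ i, j, r, t, epsilon }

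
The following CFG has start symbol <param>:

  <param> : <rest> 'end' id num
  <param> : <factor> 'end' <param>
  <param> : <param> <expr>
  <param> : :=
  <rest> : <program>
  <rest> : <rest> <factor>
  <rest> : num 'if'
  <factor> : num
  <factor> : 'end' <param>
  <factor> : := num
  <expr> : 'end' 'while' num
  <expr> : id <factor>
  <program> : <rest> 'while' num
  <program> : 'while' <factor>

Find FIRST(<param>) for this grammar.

{ 'end', 'while', :=, num }

From <param> : <rest> 'end' id num: add FIRST(<rest>) = { 'while', num }.
From <param> : <factor> 'end' <param>: add FIRST(<factor>) = { 'end', :=, num }.
From <param> : <param> <expr>: add FIRST(<param>) = { 'end', 'while', :=, num }.
<param> : := contributes {:=}.
Union: FIRST(<param>) = { 'end', 'while', :=, num }.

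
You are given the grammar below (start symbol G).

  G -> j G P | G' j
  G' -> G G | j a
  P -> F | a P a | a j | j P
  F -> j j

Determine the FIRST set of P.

{ a, j }

From P -> F: add FIRST(F) = { j }.
P -> a P a contributes {a}.
P -> a j contributes {a}.
P -> j P contributes {j}.
Union: FIRST(P) = { a, j }.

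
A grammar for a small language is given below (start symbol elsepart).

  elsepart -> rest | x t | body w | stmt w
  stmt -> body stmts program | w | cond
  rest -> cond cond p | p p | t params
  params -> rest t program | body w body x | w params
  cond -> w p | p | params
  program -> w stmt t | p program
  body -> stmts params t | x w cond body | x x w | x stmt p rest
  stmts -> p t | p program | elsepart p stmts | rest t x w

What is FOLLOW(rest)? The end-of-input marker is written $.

{ $, p, t, w, x }

In elsepart -> rest: rest is at the end, add FOLLOW(elsepart) = { $, p }.
In params -> rest t program: add FIRST(t program) = { t }.
In body -> x stmt p rest: rest is at the end, add FOLLOW(body) = { p, t, w, x }.
In stmts -> rest t x w: add FIRST(t x w) = { t }.
Union: FOLLOW(rest) = { $, p, t, w, x }.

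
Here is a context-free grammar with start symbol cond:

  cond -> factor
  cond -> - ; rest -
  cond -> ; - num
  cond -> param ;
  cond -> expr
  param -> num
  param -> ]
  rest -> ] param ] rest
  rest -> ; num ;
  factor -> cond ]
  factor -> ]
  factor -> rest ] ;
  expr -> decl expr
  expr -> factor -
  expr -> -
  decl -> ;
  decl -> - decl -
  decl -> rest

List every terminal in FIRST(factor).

From factor -> cond ]: add FIRST(cond) = { -, ;, ], num }.
factor -> ] contributes {]}.
From factor -> rest ] ;: add FIRST(rest) = { ;, ] }.
Union: FIRST(factor) = { -, ;, ], num }.

{ -, ;, ], num }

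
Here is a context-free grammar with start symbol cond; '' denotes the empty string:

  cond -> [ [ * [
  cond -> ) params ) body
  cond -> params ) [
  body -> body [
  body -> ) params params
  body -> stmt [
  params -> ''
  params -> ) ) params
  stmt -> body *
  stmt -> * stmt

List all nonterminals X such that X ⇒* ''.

Directly nullable (have an ''-production): params.
No other nonterminal has a production whose RHS symbols are all nullable.

{ params }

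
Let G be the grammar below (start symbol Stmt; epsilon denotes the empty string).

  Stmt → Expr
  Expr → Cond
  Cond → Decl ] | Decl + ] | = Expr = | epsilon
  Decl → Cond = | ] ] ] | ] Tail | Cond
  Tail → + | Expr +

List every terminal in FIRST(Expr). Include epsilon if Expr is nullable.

{ +, =, ], epsilon }

From Expr → Cond: add FIRST(Cond) = { +, =, ], epsilon } (including epsilon since Cond is nullable).
Union: FIRST(Expr) = { +, =, ], epsilon }.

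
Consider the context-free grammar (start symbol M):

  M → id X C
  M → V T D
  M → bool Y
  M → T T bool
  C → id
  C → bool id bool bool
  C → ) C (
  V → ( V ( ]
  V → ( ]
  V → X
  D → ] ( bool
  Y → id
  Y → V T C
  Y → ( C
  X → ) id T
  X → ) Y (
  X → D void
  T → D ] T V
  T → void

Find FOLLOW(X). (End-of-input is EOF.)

{ (, ), ], bool, id, void }

In M → id X C: add FIRST(C) = { ), bool, id }.
In V → X: X is at the end, add FOLLOW(V) = { (, ), ], bool, id, void }.
Union: FOLLOW(X) = { (, ), ], bool, id, void }.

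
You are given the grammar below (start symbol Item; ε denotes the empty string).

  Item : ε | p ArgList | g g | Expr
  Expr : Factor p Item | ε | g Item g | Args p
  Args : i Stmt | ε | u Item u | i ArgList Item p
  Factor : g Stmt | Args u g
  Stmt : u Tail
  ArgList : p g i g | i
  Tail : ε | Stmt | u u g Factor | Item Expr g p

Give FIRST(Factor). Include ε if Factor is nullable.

{ g, i, u }

Factor : g Stmt contributes {g}.
From Factor : Args u g: Args nullable, take FIRST(Args) ∪ {u} = { i, u }.
Union: FIRST(Factor) = { g, i, u }.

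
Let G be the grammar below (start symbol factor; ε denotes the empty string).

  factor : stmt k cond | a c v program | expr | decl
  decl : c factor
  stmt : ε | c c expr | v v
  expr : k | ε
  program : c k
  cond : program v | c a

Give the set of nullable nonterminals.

{ expr, factor, stmt }

Directly nullable (have an ε-production): stmt, expr.
factor : expr with every symbol nullable, so factor is nullable.
No other nonterminal has a production whose RHS symbols are all nullable.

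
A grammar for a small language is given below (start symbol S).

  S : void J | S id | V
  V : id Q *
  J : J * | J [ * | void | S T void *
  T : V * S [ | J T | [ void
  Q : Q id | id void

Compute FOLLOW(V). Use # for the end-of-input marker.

{ #, *, [, id, void }

In S : V: V is at the end, add FOLLOW(S) = { #, [, id, void }.
In T : V * S [: add FIRST(* S [) = { * }.
Union: FOLLOW(V) = { #, *, [, id, void }.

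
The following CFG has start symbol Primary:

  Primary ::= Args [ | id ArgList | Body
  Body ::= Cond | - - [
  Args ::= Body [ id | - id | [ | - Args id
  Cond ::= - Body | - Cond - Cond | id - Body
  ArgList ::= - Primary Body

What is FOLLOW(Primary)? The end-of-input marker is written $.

{ $, -, id }

Primary is the start symbol, so $ ∈ FOLLOW(Primary).
In ArgList ::= - Primary Body: add FIRST(Body) = { -, id }.
Union: FOLLOW(Primary) = { $, -, id }.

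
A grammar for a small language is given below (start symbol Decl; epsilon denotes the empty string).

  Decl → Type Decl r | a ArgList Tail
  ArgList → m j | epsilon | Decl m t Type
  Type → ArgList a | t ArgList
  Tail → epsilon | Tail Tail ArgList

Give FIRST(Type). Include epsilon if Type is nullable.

{ a, m, t }

From Type → ArgList a: ArgList nullable, take FIRST(ArgList) ∪ {a} = { a, m, t }.
Type → t ArgList contributes {t}.
Union: FIRST(Type) = { a, m, t }.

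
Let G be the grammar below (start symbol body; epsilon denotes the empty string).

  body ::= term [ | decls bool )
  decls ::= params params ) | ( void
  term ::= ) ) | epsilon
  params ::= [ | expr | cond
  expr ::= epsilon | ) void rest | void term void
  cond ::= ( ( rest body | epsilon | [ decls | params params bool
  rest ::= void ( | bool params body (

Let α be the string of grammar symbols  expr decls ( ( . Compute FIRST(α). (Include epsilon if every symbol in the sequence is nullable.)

Add FIRST(expr)\{epsilon} = { ), void }; expr is nullable, continue.
Add FIRST(decls) = { (, ), [, bool, void }; decls is not nullable, stop.

{ (, ), [, bool, void }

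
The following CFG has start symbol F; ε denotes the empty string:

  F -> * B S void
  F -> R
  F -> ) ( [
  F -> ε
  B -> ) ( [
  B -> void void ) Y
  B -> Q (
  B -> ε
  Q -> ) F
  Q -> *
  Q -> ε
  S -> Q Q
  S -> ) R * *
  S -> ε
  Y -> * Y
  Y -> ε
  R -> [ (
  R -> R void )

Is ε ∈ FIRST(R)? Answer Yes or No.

No

Nullable nonterminals: B, F, Q, S, Y.
No production of R has an RHS whose symbols are all nullable, so R is not nullable.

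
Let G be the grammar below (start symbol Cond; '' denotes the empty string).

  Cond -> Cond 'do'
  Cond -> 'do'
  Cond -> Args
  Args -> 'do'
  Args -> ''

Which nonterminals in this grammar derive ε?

Directly nullable (have an ''-production): Args.
Cond -> Args with every symbol nullable, so Cond is nullable.

{ Args, Cond }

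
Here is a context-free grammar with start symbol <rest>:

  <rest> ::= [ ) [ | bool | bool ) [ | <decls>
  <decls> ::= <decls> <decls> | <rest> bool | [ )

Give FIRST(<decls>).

{ [, bool }

From <decls> ::= <decls> <decls>: add FIRST(<decls>) = { [, bool }.
From <decls> ::= <rest> bool: add FIRST(<rest>) = { [, bool }.
<decls> ::= [ ) contributes {[}.
Union: FIRST(<decls>) = { [, bool }.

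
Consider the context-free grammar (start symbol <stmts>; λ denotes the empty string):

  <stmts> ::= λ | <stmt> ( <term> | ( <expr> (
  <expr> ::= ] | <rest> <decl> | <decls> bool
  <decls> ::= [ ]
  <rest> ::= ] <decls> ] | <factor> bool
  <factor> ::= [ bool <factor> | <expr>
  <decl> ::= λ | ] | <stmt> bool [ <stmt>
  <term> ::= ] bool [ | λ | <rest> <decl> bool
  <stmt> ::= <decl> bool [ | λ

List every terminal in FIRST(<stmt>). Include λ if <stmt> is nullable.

From <stmt> ::= <decl> bool [: <decl> nullable, take FIRST(<decl>) ∪ {bool} = { ], bool }.
<stmt> ::= λ contributes λ.
Union: FIRST(<stmt>) = { ], bool, λ }.

{ ], bool, λ }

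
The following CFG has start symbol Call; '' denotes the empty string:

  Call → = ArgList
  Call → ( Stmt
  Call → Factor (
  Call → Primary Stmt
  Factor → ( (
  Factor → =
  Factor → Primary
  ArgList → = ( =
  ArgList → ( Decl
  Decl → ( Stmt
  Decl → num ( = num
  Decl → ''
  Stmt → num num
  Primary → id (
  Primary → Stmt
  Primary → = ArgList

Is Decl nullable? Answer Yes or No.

Yes

Decl has an ''-production, so Decl ⇒ ''.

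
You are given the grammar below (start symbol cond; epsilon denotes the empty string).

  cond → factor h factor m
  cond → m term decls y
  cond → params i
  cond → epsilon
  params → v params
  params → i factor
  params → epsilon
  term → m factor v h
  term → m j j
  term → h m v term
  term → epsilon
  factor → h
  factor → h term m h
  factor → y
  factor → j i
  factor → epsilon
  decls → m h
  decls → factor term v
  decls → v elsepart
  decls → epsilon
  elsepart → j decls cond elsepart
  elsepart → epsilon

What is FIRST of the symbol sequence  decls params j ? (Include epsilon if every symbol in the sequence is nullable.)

{ h, i, j, m, v, y }

Add FIRST(decls)\{epsilon} = { h, j, m, v, y }; decls is nullable, continue.
Add FIRST(params)\{epsilon} = { i, v }; params is nullable, continue.
j is a terminal; add {j} and stop.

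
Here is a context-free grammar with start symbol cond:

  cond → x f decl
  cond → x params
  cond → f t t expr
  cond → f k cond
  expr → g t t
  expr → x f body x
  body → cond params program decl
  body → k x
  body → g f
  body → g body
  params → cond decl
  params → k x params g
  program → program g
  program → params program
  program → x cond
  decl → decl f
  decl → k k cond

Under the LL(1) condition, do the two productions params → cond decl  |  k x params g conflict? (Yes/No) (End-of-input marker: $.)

No

FIRST(cond decl) = { f, x } and FIRST(k x params g) = { k }.
The FIRST sets are disjoint and neither alternative is nullable — no conflict.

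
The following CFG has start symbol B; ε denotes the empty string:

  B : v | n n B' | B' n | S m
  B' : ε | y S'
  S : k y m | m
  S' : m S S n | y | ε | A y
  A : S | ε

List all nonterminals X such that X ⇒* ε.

{ A, B', S' }

Directly nullable (have an ε-production): B', S', A.
No other nonterminal has a production whose RHS symbols are all nullable.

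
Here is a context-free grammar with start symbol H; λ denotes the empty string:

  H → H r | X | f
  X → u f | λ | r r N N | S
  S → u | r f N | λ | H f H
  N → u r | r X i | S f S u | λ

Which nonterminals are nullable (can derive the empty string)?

{ H, N, S, X }

Directly nullable (have an λ-production): X, S, N.
H → X with every symbol nullable, so H is nullable.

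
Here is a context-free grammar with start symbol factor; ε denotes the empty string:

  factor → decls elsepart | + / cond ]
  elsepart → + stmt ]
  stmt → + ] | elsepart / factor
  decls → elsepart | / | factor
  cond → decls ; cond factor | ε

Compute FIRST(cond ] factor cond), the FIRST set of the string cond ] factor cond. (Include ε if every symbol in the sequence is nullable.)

Add FIRST(cond)\{ε} = { +, / }; cond is nullable, continue.
] is a terminal; add {]} and stop.

{ +, /, ] }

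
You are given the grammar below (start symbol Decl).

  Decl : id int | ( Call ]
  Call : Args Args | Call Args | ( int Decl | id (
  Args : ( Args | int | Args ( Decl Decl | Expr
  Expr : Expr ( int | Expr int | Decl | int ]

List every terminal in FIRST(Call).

From Call : Args Args: add FIRST(Args) = { (, id, int }.
From Call : Call Args: add FIRST(Call) = { (, id, int }.
Call : ( int Decl contributes {(}.
Call : id ( contributes {id}.
Union: FIRST(Call) = { (, id, int }.

{ (, id, int }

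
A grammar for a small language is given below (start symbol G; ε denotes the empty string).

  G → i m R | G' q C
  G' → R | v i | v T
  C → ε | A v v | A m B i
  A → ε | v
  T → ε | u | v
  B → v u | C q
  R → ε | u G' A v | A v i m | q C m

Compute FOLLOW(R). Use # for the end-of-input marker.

{ #, q, v }

In G → i m R: R is at the end, add FOLLOW(G) = { # }.
In G' → R: R is at the end, add FOLLOW(G') = { q, v }.
Union: FOLLOW(R) = { #, q, v }.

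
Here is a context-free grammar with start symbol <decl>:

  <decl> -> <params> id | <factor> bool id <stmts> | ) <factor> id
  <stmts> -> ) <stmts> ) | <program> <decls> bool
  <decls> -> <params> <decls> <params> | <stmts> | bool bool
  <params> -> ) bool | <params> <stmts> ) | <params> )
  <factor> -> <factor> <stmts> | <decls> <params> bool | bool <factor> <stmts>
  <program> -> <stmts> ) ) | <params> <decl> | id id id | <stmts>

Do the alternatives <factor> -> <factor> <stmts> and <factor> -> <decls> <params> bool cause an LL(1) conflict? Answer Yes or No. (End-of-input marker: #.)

Yes

FIRST(<factor> <stmts>) = { ), bool, id } and FIRST(<decls> <params> bool) = { ), bool, id }.
Both contain ), so the two alternatives are not disjoint — LL(1) conflict.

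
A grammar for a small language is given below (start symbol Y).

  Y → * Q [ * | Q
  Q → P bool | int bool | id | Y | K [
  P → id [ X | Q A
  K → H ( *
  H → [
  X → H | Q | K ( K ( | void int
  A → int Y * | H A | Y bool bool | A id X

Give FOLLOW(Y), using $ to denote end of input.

{ $, *, [, bool, id, int }

Y is the start symbol, so $ ∈ FOLLOW(Y).
In Q → Y: Y is at the end, add FOLLOW(Q) = { $, *, [, bool, id, int }.
In A → int Y *: add FIRST(*) = { * }.
In A → Y bool bool: add FIRST(bool bool) = { bool }.
Union: FOLLOW(Y) = { $, *, [, bool, id, int }.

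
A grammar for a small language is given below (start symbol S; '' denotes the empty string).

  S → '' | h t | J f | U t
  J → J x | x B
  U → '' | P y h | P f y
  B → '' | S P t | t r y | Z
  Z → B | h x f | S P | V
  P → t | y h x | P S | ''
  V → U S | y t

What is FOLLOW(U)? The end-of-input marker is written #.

{ f, h, t, x, y }

In S → U t: add FIRST(t) = { t }.
In V → U S: add FIRST(S)\{''} = { f, h, t, x, y }.
  Since S is nullable, also add FOLLOW(V) = { f, x }.
Union: FOLLOW(U) = { f, h, t, x, y }.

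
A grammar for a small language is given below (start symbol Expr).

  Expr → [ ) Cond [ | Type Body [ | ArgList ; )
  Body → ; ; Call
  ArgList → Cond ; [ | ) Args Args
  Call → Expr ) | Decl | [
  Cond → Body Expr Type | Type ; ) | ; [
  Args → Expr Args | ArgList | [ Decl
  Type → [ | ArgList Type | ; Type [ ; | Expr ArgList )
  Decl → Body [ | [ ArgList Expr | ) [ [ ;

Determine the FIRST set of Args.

{ ), ;, [ }

From Args → Expr Args: add FIRST(Expr) = { ), ;, [ }.
From Args → ArgList: add FIRST(ArgList) = { ), ;, [ }.
Args → [ Decl contributes {[}.
Union: FIRST(Args) = { ), ;, [ }.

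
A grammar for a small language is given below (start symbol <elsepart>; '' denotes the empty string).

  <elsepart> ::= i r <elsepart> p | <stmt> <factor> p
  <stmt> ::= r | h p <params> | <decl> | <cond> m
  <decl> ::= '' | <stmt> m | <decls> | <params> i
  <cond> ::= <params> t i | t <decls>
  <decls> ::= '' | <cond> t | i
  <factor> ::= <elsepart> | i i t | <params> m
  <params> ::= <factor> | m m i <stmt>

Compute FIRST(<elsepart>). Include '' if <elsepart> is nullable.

<elsepart> ::= i r <elsepart> p contributes {i}.
From <elsepart> ::= <stmt> <factor> p: <stmt> nullable, take FIRST(<stmt>) ∪ FIRST(<factor>) = { h, i, m, r, t }.
Union: FIRST(<elsepart>) = { h, i, m, r, t }.

{ h, i, m, r, t }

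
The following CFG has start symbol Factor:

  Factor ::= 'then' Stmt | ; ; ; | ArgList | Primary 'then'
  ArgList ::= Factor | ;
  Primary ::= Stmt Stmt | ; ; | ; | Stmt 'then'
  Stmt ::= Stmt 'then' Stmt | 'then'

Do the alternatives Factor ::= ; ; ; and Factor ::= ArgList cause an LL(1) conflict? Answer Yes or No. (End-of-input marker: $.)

FIRST(; ; ;) = { ; } and FIRST(ArgList) = { 'then', ; }.
Both contain ;, so the two alternatives are not disjoint — LL(1) conflict.

Yes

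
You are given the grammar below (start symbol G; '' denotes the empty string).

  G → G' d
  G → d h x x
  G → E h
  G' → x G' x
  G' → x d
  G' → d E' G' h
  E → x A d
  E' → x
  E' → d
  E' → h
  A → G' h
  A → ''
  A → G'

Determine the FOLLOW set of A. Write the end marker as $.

In E → x A d: add FIRST(d) = { d }.
Union: FOLLOW(A) = { d }.

{ d }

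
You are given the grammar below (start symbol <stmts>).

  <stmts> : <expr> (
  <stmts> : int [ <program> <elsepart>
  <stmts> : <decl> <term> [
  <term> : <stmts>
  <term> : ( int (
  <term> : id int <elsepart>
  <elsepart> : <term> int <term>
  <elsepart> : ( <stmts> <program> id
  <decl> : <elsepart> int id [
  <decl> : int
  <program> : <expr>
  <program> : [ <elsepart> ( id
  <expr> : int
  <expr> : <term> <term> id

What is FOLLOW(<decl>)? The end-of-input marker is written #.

In <stmts> : <decl> <term> [: add FIRST(<term> [) = { (, id, int }.
Union: FOLLOW(<decl>) = { (, id, int }.

{ (, id, int }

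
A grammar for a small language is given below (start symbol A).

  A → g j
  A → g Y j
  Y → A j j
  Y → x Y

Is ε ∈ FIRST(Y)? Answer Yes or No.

No nonterminal in this grammar is nullable.
No production of Y has an RHS whose symbols are all nullable, so Y is not nullable.

No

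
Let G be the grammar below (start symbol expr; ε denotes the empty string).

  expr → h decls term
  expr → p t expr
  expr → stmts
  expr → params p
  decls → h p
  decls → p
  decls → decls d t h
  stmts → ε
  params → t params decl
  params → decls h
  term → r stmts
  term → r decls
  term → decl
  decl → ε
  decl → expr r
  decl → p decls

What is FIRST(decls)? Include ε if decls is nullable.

{ h, p }

decls → h p contributes {h}.
decls → p contributes {p}.
From decls → decls d t h: add FIRST(decls) = { h, p }.
Union: FIRST(decls) = { h, p }.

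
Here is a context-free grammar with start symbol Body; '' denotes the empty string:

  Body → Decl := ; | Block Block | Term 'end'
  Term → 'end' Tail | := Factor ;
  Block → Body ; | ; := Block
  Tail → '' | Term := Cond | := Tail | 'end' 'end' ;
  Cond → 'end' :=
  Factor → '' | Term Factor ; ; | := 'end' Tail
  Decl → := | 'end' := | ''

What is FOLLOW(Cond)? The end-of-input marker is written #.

{ 'end', :=, ; }

In Tail → Term := Cond: Cond is at the end, add FOLLOW(Tail) = { 'end', :=, ; }.
Union: FOLLOW(Cond) = { 'end', :=, ; }.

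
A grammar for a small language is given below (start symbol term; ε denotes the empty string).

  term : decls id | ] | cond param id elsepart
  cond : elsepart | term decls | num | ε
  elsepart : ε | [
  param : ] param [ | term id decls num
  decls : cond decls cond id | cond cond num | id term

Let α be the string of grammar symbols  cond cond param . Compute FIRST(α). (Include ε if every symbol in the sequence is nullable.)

{ [, ], id, num }

Add FIRST(cond)\{ε} = { [, ], id, num }; cond is nullable, continue.
Add FIRST(cond)\{ε} = { [, ], id, num }; cond is nullable, continue.
Add FIRST(param) = { [, ], id, num }; param is not nullable, stop.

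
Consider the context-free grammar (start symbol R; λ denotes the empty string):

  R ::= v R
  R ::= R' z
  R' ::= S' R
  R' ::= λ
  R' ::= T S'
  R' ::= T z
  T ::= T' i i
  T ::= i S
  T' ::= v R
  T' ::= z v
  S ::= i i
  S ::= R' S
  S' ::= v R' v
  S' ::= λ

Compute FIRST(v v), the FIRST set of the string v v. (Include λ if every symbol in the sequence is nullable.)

v is a terminal; add {v} and stop.

{ v }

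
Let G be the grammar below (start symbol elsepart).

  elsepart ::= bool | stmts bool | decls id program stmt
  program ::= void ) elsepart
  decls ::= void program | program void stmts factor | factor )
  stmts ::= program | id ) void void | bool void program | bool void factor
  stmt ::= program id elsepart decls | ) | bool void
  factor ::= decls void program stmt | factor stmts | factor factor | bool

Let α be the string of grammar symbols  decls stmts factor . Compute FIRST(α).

{ bool, void }

Add FIRST(decls) = { bool, void }; decls is not nullable, stop.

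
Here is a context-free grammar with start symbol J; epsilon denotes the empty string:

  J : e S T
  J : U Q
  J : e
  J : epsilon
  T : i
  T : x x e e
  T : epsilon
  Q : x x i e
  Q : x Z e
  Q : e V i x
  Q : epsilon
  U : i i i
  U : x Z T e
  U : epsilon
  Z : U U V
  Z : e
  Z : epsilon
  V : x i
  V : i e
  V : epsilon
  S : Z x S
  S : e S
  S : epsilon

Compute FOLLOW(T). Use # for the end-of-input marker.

{ #, e }

In J : e S T: T is at the end, add FOLLOW(J) = { # }.
In U : x Z T e: add FIRST(e) = { e }.
Union: FOLLOW(T) = { #, e }.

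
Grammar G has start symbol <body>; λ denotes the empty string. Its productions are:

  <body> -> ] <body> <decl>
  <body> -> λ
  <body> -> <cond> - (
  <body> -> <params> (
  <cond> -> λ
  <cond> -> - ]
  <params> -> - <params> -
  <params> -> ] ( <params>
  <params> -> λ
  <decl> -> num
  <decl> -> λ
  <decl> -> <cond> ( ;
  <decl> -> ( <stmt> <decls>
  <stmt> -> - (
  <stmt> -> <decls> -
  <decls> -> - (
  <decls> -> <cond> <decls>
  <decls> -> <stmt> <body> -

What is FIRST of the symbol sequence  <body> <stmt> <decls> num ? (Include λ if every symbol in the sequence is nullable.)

Add FIRST(<body>)\{λ} = { (, -, ] }; <body> is nullable, continue.
Add FIRST(<stmt>) = { - }; <stmt> is not nullable, stop.

{ (, -, ] }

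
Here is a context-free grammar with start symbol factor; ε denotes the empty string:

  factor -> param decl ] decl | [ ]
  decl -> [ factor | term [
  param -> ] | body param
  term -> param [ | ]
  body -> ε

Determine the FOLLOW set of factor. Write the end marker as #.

{ #, ] }

factor is the start symbol, so # ∈ FOLLOW(factor).
In decl -> [ factor: factor is at the end, add FOLLOW(decl) = { #, ] }.
Union: FOLLOW(factor) = { #, ] }.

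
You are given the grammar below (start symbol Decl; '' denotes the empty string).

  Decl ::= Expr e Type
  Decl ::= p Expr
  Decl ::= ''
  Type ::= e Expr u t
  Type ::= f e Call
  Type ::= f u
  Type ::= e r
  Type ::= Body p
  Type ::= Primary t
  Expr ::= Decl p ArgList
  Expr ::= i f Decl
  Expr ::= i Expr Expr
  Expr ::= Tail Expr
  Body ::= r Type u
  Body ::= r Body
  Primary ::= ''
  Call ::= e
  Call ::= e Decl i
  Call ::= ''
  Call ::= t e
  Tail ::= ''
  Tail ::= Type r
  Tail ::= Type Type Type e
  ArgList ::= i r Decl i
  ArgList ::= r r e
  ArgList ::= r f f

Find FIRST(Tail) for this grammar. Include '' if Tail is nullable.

{ e, f, r, t, '' }

Tail ::= '' contributes ''.
From Tail ::= Type r: add FIRST(Type) = { e, f, r, t }.
From Tail ::= Type Type Type e: add FIRST(Type) = { e, f, r, t }.
Union: FIRST(Tail) = { e, f, r, t, '' }.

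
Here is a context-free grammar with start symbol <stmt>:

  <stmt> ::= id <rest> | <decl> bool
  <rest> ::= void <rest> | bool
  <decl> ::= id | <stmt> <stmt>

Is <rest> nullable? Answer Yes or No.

No

No nonterminal in this grammar is nullable.
No production of <rest> has an RHS whose symbols are all nullable, so <rest> is not nullable.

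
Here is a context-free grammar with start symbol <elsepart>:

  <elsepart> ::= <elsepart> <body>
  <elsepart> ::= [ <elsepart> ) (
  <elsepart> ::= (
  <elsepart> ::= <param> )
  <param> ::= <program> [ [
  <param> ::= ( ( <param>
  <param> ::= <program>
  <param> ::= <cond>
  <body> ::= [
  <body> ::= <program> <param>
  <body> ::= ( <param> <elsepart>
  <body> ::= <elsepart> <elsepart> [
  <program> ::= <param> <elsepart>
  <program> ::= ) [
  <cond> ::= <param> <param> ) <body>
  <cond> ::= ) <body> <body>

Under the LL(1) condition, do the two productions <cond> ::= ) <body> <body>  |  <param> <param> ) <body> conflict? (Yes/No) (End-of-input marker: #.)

Yes

FIRST() <body> <body>) = { ) } and FIRST(<param> <param> ) <body>) = { (, ) }.
Both contain ), so the two alternatives are not disjoint — LL(1) conflict.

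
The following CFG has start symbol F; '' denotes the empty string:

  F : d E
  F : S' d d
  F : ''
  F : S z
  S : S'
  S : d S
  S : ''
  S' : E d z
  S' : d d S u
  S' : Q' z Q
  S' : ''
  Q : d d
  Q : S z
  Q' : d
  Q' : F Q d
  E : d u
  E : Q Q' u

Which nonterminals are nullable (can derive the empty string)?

{ F, S, S' }

Directly nullable (have an ''-production): F, S, S'.
No other nonterminal has a production whose RHS symbols are all nullable.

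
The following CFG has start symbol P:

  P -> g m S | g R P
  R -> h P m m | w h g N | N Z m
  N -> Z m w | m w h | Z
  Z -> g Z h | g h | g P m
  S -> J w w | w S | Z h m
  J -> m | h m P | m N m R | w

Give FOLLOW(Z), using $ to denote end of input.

{ g, h, m, w }

In R -> N Z m: add FIRST(m) = { m }.
In N -> Z m w: add FIRST(m w) = { m }.
In N -> Z: Z is at the end, add FOLLOW(N) = { g, m, w }.
In Z -> g Z h: add FIRST(h) = { h }.
In S -> Z h m: add FIRST(h m) = { h }.
Union: FOLLOW(Z) = { g, h, m, w }.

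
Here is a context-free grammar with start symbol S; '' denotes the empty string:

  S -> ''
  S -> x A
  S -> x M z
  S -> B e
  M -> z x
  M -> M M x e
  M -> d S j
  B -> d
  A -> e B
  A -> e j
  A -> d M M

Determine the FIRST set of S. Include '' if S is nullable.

S -> '' contributes ''.
S -> x A contributes {x}.
S -> x M z contributes {x}.
From S -> B e: add FIRST(B) = { d }.
Union: FIRST(S) = { d, x, '' }.

{ d, x, '' }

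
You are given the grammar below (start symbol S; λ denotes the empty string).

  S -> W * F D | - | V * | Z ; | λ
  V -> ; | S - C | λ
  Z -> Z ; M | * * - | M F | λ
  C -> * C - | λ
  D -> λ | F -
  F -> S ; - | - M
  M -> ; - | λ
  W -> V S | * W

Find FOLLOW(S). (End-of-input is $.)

S is the start symbol, so $ ∈ FOLLOW(S).
In V -> S - C: add FIRST(- C) = { - }.
In F -> S ; -: add FIRST(; -) = { ; }.
In W -> V S: S is at the end, add FOLLOW(W) = { * }.
Union: FOLLOW(S) = { $, *, -, ; }.

{ $, *, -, ; }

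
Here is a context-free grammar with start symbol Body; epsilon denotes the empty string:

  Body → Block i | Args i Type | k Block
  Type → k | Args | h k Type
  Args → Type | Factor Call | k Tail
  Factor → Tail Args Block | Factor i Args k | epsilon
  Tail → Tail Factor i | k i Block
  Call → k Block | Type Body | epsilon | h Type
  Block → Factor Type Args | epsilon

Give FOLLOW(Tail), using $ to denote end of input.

In Args → k Tail: Tail is at the end, add FOLLOW(Args) = { $, h, i, k }.
In Factor → Tail Args Block: add FIRST(Args Block)\{epsilon} = { h, i, k }.
  Since Args Block is nullable, also add FOLLOW(Factor) = { $, h, i, k }.
In Tail → Tail Factor i: add FIRST(Factor i) = { i, k }.
Union: FOLLOW(Tail) = { $, h, i, k }.

{ $, h, i, k }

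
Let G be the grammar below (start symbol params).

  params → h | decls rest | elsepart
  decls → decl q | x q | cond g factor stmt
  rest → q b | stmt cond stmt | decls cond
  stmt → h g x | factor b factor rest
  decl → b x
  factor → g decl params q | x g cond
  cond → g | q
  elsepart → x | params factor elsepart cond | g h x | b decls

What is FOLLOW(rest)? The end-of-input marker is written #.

In params → decls rest: rest is at the end, add FOLLOW(params) = { #, g, q, x }.
In stmt → factor b factor rest: rest is at the end, add FOLLOW(stmt) = { #, b, g, h, q, x }.
Union: FOLLOW(rest) = { #, b, g, h, q, x }.

{ #, b, g, h, q, x }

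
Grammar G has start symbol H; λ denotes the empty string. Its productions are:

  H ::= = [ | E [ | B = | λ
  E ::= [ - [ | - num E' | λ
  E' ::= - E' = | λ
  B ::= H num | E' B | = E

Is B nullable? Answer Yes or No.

Nullable nonterminals: E, E', H.
No production of B has an RHS whose symbols are all nullable, so B is not nullable.

No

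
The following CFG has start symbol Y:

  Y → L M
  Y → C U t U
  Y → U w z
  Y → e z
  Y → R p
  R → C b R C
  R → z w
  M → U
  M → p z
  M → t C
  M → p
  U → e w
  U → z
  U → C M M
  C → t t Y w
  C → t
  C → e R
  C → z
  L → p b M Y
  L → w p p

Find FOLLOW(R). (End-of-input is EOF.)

In Y → R p: add FIRST(p) = { p }.
In R → C b R C: add FIRST(C) = { e, t, z }.
In C → e R: R is at the end, add FOLLOW(C) = { EOF, b, e, p, t, w, z }.
Union: FOLLOW(R) = { EOF, b, e, p, t, w, z }.

{ EOF, b, e, p, t, w, z }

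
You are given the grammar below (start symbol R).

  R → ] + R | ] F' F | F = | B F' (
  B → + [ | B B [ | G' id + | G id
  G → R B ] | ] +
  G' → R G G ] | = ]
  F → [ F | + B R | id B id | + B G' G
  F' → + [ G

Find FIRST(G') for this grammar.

{ +, =, [, ], id }

From G' → R G G ]: add FIRST(R) = { +, =, [, ], id }.
G' → = ] contributes {=}.
Union: FIRST(G') = { +, =, [, ], id }.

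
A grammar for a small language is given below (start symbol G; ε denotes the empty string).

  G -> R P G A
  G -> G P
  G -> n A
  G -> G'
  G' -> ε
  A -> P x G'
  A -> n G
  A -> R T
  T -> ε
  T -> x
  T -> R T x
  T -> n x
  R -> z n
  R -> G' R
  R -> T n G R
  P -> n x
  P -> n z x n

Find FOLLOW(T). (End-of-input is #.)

In A -> R T: T is at the end, add FOLLOW(A) = { #, n, x, z }.
In T -> R T x: add FIRST(x) = { x }.
In R -> T n G R: add FIRST(n G R) = { n }.
Union: FOLLOW(T) = { #, n, x, z }.

{ #, n, x, z }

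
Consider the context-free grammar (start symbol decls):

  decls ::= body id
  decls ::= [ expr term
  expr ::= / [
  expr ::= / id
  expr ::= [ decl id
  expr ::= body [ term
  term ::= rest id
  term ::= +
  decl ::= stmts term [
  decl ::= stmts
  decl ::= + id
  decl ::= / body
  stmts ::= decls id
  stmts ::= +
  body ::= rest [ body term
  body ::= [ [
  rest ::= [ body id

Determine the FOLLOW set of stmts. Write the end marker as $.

{ +, [, id }

In decl ::= stmts term [: add FIRST(term [) = { +, [ }.
In decl ::= stmts: stmts is at the end, add FOLLOW(decl) = { id }.
Union: FOLLOW(stmts) = { +, [, id }.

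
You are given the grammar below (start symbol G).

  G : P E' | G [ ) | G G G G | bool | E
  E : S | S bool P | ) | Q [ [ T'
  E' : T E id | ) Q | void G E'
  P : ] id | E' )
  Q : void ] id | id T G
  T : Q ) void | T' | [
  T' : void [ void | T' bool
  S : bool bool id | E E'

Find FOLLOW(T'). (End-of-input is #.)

{ #, ), [, ], bool, id, void }

In E : Q [ [ T': T' is at the end, add FOLLOW(E) = { #, ), [, ], bool, id, void }.
In T : T': T' is at the end, add FOLLOW(T) = { ), [, ], bool, id, void }.
In T' : T' bool: add FIRST(bool) = { bool }.
Union: FOLLOW(T') = { #, ), [, ], bool, id, void }.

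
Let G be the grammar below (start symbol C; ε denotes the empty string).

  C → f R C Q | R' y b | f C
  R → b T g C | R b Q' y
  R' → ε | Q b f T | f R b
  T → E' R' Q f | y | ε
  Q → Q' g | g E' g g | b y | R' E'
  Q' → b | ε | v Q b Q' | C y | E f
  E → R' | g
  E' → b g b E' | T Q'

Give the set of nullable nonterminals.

{ E, E', Q, Q', R', T }

Directly nullable (have an ε-production): R', T, Q'.
E' → T Q' with every symbol nullable, so E' is nullable.
Q → R' E' with every symbol nullable, so Q is nullable.
E → R' with every symbol nullable, so E is nullable.
No other nonterminal has a production whose RHS symbols are all nullable.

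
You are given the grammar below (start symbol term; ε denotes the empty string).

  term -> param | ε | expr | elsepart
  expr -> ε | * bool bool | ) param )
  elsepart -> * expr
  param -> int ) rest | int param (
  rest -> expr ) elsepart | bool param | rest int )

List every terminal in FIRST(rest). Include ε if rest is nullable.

{ ), *, bool }

From rest -> expr ) elsepart: expr nullable, take FIRST(expr) ∪ {)} = { ), * }.
rest -> bool param contributes {bool}.
From rest -> rest int ): add FIRST(rest) = { ), *, bool }.
Union: FIRST(rest) = { ), *, bool }.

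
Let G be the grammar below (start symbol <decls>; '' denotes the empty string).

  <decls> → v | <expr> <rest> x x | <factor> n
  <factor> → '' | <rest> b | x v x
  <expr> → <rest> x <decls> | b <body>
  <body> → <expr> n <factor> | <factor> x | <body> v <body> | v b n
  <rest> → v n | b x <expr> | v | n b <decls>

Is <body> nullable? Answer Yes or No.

No

Nullable nonterminals: <factor>.
No production of <body> has an RHS whose symbols are all nullable, so <body> is not nullable.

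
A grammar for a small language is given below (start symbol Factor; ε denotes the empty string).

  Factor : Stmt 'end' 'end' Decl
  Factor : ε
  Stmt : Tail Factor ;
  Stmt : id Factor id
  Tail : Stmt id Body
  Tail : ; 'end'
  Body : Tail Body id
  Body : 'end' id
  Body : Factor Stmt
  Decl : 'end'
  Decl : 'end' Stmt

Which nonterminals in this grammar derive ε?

Directly nullable (have an ε-production): Factor.
No other nonterminal has a production whose RHS symbols are all nullable.

{ Factor }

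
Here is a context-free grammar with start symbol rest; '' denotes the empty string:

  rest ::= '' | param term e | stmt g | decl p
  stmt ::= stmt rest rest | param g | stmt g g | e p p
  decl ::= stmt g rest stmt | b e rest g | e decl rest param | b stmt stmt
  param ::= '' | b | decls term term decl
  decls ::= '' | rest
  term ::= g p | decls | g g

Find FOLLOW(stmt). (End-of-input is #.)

{ b, e, g, p }

In rest ::= stmt g: add FIRST(g) = { g }.
In stmt ::= stmt rest rest: add FIRST(rest rest)\{''} = { b, e, g }.
  Since rest rest is nullable, also add FOLLOW(stmt) = { b, e, g, p }.
In stmt ::= stmt g g: add FIRST(g g) = { g }.
In decl ::= stmt g rest stmt: add FIRST(g rest stmt) = { g }.
In decl ::= stmt g rest stmt: stmt is at the end, add FOLLOW(decl) = { b, e, g, p }.
In decl ::= b stmt stmt: add FIRST(stmt) = { b, e, g }.
In decl ::= b stmt stmt: stmt is at the end, add FOLLOW(decl) = { b, e, g, p }.
Union: FOLLOW(stmt) = { b, e, g, p }.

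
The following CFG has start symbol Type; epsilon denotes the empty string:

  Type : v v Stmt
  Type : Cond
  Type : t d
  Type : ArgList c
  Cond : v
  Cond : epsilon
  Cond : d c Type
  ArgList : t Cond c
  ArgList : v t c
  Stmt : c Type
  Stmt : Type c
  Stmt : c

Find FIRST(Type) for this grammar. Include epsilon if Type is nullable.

{ d, t, v, epsilon }

Type : v v Stmt contributes {v}.
From Type : Cond: add FIRST(Cond) = { d, v, epsilon } (including epsilon since Cond is nullable).
Type : t d contributes {t}.
From Type : ArgList c: add FIRST(ArgList) = { t, v }.
Union: FIRST(Type) = { d, t, v, epsilon }.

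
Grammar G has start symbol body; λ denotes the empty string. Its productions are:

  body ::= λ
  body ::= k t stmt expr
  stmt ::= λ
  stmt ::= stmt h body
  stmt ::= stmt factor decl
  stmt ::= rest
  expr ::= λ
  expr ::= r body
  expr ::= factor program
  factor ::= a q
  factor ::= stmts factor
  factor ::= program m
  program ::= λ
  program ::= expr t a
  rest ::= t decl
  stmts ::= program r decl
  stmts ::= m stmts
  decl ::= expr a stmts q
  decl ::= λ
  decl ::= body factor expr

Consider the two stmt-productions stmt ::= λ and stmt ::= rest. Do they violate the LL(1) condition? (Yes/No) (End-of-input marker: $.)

FIRST(λ) = { λ } and FIRST(rest) = { t }.
The first alternative is nullable and FOLLOW(stmt) = { $, a, h, m, q, r, t } shares t with FIRST of the second — conflict.

Yes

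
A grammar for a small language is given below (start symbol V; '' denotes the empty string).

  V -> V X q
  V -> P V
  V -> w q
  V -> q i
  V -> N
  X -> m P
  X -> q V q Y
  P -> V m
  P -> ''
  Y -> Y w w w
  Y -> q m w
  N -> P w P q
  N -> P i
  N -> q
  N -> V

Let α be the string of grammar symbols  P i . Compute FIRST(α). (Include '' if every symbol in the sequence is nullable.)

Add FIRST(P)\{''} = { i, q, w }; P is nullable, continue.
i is a terminal; add {i} and stop.

{ i, q, w }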